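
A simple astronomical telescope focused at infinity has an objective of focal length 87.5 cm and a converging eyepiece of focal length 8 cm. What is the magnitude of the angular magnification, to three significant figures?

|M| = f_obj/|f_eye| = 87.5/8 = 10.938.

10.9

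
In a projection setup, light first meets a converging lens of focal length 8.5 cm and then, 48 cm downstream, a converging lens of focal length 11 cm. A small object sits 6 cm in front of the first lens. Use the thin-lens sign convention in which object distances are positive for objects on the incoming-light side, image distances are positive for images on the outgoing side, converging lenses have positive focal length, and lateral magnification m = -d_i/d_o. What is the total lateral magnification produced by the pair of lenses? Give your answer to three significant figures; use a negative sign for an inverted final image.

-0.652

Lens 1: 1/d_i1 = 1/f_1 - 1/d_o1 = 1/8.5 - 1/6 = -0.04902 cm^-1, so d_i1 = -20.400 cm.
m_1 = -(-20.400)/6 = 3.4000.
The intermediate image is virtual, 20.400 cm to the left of lens 1, so d_o2 = L - d_i1 = 48 - (-20.400) = 68.400 cm.
Lens 2: 1/d_i2 = 1/f_2 - 1/d_o2 = 1/11 - 1/(68.400) = 0.07629 cm^-1, so d_i2 = 13.108 cm.
m_2 = -(13.108)/(68.400) = -0.1916.
The system's lateral magnification is m_1 m_2 = (3.4000)(-0.1916) = -0.6516.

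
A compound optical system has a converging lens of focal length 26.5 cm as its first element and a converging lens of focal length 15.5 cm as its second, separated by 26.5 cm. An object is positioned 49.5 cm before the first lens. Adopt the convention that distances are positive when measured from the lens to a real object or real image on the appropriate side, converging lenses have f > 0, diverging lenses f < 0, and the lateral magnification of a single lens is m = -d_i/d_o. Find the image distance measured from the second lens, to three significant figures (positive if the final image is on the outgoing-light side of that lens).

10.3 cm

First lens: d_i1 = 1/(1/26.5 - 1/49.5) = 57.033 cm.
This image would form 57.033 cm past lens 1, i.e. 30.533 cm beyond lens 2, so it is a virtual object for lens 2: d_o2 = 26.5 - 57.033 = -30.533 cm.
Second lens: d_i2 = 1/(1/15.5 - 1/(-30.533)) = 10.281 cm.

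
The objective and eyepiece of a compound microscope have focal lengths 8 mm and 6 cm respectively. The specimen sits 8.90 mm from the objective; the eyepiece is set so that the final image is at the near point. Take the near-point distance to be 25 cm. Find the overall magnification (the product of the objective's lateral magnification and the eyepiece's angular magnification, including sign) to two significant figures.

-46

Convert to cm: f_obj = 8 mm = 0.8 cm; d_o = 8.90 mm = 0.89 cm.
Objective: 1/d_i = 1/f_obj - 1/d_o = 1/0.8 - 1/0.89 = 0.12640 cm^-1, so d_i = 7.911 cm.
m_obj = -d_i/d_o = -7.911/0.89 = -8.889.
Eyepiece angular magnification (image at near point): M_eye = 1 + D/f_e = 1 + 25/6 = 5.167.
Overall M = m_obj x M_eye = (-8.889)(5.167) = -45.93.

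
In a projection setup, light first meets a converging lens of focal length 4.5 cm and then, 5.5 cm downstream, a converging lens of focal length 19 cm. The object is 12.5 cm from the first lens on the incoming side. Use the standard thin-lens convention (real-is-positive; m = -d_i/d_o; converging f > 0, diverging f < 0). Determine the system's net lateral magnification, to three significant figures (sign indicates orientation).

-0.521

First lens: d_i1 = 1/(1/4.5 - 1/12.5) = 7.031 cm.
m_1 = -(7.031)/12.5 = -0.5625.
This image would form 7.031 cm past lens 1, i.e. 1.531 cm beyond lens 2, so it is a virtual object for lens 2: d_o2 = 5.5 - 7.031 = -1.531 cm.
Second lens: d_i2 = 1/(1/19 - 1/(-1.531)) = 1.417 cm.
m_2 = -(1.417)/(-1.531) = 0.9254.
Total m = m_1 x m_2 = (-0.5625)(0.9254) = -0.5205.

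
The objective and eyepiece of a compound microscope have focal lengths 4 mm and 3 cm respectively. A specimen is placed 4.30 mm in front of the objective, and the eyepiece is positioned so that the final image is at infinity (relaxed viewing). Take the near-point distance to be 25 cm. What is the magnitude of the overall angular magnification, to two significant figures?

110

Convert to cm: f_obj = 4 mm = 0.4 cm; d_o = 4.30 mm = 0.43 cm.
Objective: 1/d_i = 1/f_obj - 1/d_o = 1/0.4 - 1/0.43 = 0.17442 cm^-1, so d_i = 5.733 cm.
m_obj = -d_i/d_o = -5.733/0.43 = -13.333.
Eyepiece angular magnification (image at infinity): M_eye = D/f_e = 25/3 = 8.333.
Overall M = m_obj x M_eye = (-13.333)(8.333) = -111.11.
|M| = 111.11.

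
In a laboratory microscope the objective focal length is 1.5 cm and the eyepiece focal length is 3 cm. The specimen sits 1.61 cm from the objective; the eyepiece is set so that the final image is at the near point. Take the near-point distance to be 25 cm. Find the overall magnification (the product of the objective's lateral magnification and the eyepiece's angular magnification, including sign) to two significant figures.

Objective: 1/d_i = 1/f_obj - 1/d_o = 1/1.5 - 1/1.61 = 0.04555 cm^-1, so d_i = 21.955 cm.
m_obj = -d_i/d_o = -21.955/1.61 = -13.636.
Eyepiece angular magnification (image at near point): M_eye = 1 + D/f_e = 1 + 25/3 = 9.333.
Overall M = m_obj x M_eye = (-13.636)(9.333) = -127.27.

-130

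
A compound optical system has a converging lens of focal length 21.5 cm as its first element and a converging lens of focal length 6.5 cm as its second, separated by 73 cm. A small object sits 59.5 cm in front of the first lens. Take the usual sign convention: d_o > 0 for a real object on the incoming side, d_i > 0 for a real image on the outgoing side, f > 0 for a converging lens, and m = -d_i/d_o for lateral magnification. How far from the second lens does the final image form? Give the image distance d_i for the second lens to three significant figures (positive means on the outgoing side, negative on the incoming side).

7.79 cm

Lens 1: 1/d_i1 = 1/f_1 - 1/d_o1 = 1/21.5 - 1/59.5 = 0.02970 cm^-1, so d_i1 = 33.664 cm.
Object distance for lens 2: d_o2 = 73 - 33.664 = 39.336 cm.
Lens 2: 1/d_i2 = 1/f_2 - 1/d_o2 = 1/6.5 - 1/(39.336) = 0.12842 cm^-1, so d_i2 = 7.787 cm.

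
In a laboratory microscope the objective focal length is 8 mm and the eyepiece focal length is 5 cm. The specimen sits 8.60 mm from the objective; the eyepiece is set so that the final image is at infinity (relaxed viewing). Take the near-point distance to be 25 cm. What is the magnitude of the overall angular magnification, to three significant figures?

Convert to cm: f_obj = 8 mm = 0.8 cm; d_o = 8.60 mm = 0.86 cm.
Objective: 1/d_i = 1/f_obj - 1/d_o = 1/0.8 - 1/0.86 = 0.08721 cm^-1, so d_i = 11.467 cm.
m_obj = -d_i/d_o = -11.467/0.86 = -13.333.
Eyepiece angular magnification (image at infinity): M_eye = D/f_e = 25/5 = 5.000.
Overall M = m_obj x M_eye = (-13.333)(5.000) = -66.67.
|M| = 66.67.

66.7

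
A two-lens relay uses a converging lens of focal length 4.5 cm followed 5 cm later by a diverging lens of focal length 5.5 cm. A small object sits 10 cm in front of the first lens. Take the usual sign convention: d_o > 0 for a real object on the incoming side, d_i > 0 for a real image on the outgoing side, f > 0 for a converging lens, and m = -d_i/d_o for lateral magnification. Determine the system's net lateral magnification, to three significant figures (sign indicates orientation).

-1.94

Lens 1: 1/d_i1 = 1/f_1 - 1/d_o1 = 1/4.5 - 1/10 = 0.12222 cm^-1, so d_i1 = 8.182 cm.
m_1 = -(8.182)/10 = -0.8182.
Since 8.182 cm > 5 cm, the first image lies past the second lens and serves as a virtual object: d_o2 = L - d_i1 = -3.182 cm.
Lens 2: 1/d_i2 = 1/f_2 - 1/d_o2 = 1/(-5.5) - 1/(-3.182) = 0.13247 cm^-1, so d_i2 = 7.549 cm.
m_2 = -(7.549)/(-3.182) = 2.3725.
Total m = m_1 x m_2 = (-0.8182)(2.3725) = -1.9412.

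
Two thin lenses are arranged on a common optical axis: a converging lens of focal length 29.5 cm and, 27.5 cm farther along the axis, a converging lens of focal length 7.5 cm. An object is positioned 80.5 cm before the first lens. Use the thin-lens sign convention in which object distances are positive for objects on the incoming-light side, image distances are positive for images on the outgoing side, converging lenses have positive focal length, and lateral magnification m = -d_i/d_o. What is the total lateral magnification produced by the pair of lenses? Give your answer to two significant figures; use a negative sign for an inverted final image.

-0.16

Applying the thin-lens equation to the first lens, 1/29.5 = 1/80.5 + 1/d_i1, which gives d_i1 = 46.564 cm.
Its lateral magnification is m_1 = -d_i1/d_o1 = -(46.564)/80.5 = -0.5784.
This image would form 46.564 cm past lens 1, i.e. 19.064 cm beyond lens 2, so it is a virtual object for lens 2: d_o2 = 27.5 - 46.564 = -19.064 cm.
Applying the thin-lens equation again with f_2 = 7.5 cm and d_o2 = -19.064 cm gives d_i2 = 5.382 cm.
m_2 = -(5.382)/(-19.064) = 0.2823.
Total m = m_1 x m_2 = (-0.5784)(0.2823) = -0.1633.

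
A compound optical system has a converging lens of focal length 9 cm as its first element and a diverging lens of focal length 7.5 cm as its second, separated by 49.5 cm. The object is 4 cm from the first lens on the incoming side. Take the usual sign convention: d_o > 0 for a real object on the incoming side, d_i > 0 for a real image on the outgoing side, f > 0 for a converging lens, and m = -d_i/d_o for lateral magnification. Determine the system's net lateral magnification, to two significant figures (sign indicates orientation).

First lens: d_i1 = 1/(1/9 - 1/4) = -7.200 cm.
m_1 = -(-7.200)/4 = 1.8000.
With d_i1 < 0 the first image is virtual and lies on the object side; the object distance for lens 2 is d_o2 = 49.5 - (-7.200) = 56.700 cm.
Second lens: d_i2 = 1/(1/(-7.5) - 1/(56.700)) = -6.624 cm.
m_2 = -(-6.624)/(56.700) = 0.1168.
Overall magnification: m = m_1 m_2 = 0.2103.

0.21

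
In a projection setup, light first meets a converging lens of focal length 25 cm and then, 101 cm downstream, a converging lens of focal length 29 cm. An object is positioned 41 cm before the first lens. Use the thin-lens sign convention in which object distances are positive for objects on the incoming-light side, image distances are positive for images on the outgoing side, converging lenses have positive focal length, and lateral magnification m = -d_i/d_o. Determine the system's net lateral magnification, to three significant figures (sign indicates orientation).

5.71

First lens: d_i1 = 1/(1/25 - 1/41) = 64.062 cm.
m_1 = -(64.062)/41 = -1.5625.
The intermediate image is 64.062 cm to the right of lens 1, so d_o2 = L - d_i1 = 101 - 64.062 = 36.938 cm.
Second lens: d_i2 = 1/(1/29 - 1/(36.938)) = 134.953 cm.
m_2 = -(134.953)/(36.938) = -3.6535.
The system's lateral magnification is m_1 m_2 = (-1.5625)(-3.6535) = 5.7087.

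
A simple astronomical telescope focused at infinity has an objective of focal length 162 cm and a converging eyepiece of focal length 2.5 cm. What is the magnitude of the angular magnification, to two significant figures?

|M| = f_obj/|f_eye| = 162/2.5 = 64.800.

65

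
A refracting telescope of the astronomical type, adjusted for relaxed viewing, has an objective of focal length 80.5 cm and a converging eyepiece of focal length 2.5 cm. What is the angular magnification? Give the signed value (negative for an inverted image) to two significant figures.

M = -f_obj/f_eye = -80.5/(2.5) = -32.200.

-32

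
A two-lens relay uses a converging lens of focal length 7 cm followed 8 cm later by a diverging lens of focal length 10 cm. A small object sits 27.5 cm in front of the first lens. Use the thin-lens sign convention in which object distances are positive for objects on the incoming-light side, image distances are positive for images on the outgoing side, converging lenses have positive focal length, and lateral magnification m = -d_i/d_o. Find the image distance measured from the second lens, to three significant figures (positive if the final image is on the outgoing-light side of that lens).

Lens 1: 1/d_i1 = 1/f_1 - 1/d_o1 = 1/7 - 1/27.5 = 0.10649 cm^-1, so d_i1 = 9.390 cm.
This image would form 9.390 cm past lens 1, i.e. 1.390 cm beyond lens 2, so it is a virtual object for lens 2: d_o2 = 8 - 9.390 = -1.390 cm.
Lens 2: 1/d_i2 = 1/f_2 - 1/d_o2 = 1/(-10) - 1/(-1.390) = 0.61930 cm^-1, so d_i2 = 1.615 cm.

1.61 cm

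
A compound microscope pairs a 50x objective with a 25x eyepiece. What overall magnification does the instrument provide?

1250

The overall magnification of a compound microscope is the product of the objective and eyepiece magnifications:
M = M_obj x M_eye = 50 x 25 = 1250.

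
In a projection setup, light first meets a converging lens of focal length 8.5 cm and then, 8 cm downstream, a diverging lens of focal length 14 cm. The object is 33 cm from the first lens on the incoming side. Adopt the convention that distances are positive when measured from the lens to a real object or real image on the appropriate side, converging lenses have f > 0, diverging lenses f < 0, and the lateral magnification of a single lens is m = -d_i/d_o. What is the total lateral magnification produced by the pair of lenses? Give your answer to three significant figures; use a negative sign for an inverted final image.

-0.460

First lens: d_i1 = 1/(1/8.5 - 1/33) = 11.449 cm.
m_1 = -(11.449)/33 = -0.3469.
This image would form 11.449 cm past lens 1, i.e. 3.449 cm beyond lens 2, so it is a virtual object for lens 2: d_o2 = 8 - 11.449 = -3.449 cm.
Second lens: d_i2 = 1/(1/(-14) - 1/(-3.449)) = 4.576 cm.
m_2 = -(4.576)/(-3.449) = 1.3269.
Total m = m_1 x m_2 = (-0.3469)(1.3269) = -0.4603.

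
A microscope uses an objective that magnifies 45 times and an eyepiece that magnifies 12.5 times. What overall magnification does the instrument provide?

The overall magnification of a compound microscope is the product of the objective and eyepiece magnifications:
M = M_obj x M_eye = 45 x 12.5 = 562.5.

562.5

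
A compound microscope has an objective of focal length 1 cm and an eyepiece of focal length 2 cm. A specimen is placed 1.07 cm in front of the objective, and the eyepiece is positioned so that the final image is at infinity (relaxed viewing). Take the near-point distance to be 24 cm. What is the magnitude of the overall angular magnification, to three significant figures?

171

Objective: 1/d_i = 1/f_obj - 1/d_o = 1/1 - 1/1.07 = 0.06542 cm^-1, so d_i = 15.286 cm.
m_obj = -d_i/d_o = -15.286/1.07 = -14.286.
Eyepiece angular magnification (image at infinity): M_eye = D/f_e = 24/2 = 12.000.
Overall M = m_obj x M_eye = (-14.286)(12.000) = -171.43.
|M| = 171.43.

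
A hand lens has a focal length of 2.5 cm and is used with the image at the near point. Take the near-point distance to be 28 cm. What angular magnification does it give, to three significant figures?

12.2

M = 1 + D/f = 1 + 28/2.5 = 12.200.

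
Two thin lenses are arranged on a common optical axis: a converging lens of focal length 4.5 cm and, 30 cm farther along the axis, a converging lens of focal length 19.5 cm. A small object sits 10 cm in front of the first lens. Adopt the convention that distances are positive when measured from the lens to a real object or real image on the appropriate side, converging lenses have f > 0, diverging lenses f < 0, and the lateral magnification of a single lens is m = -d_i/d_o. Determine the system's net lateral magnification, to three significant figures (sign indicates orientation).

6.88

Lens 1: 1/d_i1 = 1/f_1 - 1/d_o1 = 1/4.5 - 1/10 = 0.12222 cm^-1, so d_i1 = 8.182 cm.
m_1 = -(8.182)/10 = -0.8182.
The intermediate image is 8.182 cm to the right of lens 1, so d_o2 = L - d_i1 = 30 - 8.182 = 21.818 cm.
Lens 2: 1/d_i2 = 1/f_2 - 1/d_o2 = 1/19.5 - 1/(21.818) = 0.00545 cm^-1, so d_i2 = 183.529 cm.
m_2 = -(183.529)/(21.818) = -8.4118.
Total m = m_1 x m_2 = (-0.8182)(-8.4118) = 6.8824.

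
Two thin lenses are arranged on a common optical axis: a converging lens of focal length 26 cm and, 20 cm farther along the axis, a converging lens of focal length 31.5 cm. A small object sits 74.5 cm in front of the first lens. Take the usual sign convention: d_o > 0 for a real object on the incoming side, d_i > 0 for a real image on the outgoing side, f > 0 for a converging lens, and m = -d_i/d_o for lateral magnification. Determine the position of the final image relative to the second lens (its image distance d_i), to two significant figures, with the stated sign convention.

12 cm

Lens 1: 1/d_i1 = 1/f_1 - 1/d_o1 = 1/26 - 1/74.5 = 0.02504 cm^-1, so d_i1 = 39.938 cm.
This image would form 39.938 cm past lens 1, i.e. 19.938 cm beyond lens 2, so it is a virtual object for lens 2: d_o2 = 20 - 39.938 = -19.938 cm.
Lens 2: 1/d_i2 = 1/f_2 - 1/d_o2 = 1/31.5 - 1/(-19.938) = 0.08190 cm^-1, so d_i2 = 12.210 cm.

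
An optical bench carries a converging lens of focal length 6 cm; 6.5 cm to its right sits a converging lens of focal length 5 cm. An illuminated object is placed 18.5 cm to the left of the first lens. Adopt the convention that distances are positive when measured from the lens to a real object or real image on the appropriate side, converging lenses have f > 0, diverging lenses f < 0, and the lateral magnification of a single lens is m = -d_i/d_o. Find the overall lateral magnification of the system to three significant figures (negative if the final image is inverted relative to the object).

First lens: d_i1 = 1/(1/6 - 1/18.5) = 8.880 cm.
m_1 = -(8.880)/18.5 = -0.4800.
Since 8.880 cm > 6.5 cm, the first image lies past the second lens and serves as a virtual object: d_o2 = L - d_i1 = -2.380 cm.
Second lens: d_i2 = 1/(1/5 - 1/(-2.380)) = 1.612 cm.
m_2 = -(1.612)/(-2.380) = 0.6775.
Total m = m_1 x m_2 = (-0.4800)(0.6775) = -0.3252.

-0.325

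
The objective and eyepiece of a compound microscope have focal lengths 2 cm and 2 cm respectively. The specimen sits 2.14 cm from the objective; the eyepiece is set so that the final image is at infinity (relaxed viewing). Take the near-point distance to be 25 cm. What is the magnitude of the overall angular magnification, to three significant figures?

Objective: 1/d_i = 1/f_obj - 1/d_o = 1/2 - 1/2.14 = 0.03271 cm^-1, so d_i = 30.571 cm.
m_obj = -d_i/d_o = -30.571/2.14 = -14.286.
Eyepiece angular magnification (image at infinity): M_eye = D/f_e = 25/2 = 12.500.
Overall M = m_obj x M_eye = (-14.286)(12.500) = -178.57.
|M| = 178.57.

179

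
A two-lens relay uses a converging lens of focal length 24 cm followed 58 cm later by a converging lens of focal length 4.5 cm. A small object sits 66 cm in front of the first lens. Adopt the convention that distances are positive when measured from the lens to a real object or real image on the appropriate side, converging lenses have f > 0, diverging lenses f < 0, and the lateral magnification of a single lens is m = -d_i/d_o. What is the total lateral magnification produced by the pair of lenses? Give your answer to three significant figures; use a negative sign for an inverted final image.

First lens: d_i1 = 1/(1/24 - 1/66) = 37.714 cm.
m_1 = -(37.714)/66 = -0.5714.
That image sits 20.286 cm in front of the second lens, so d_o2 = 20.286 cm.
Second lens: d_i2 = 1/(1/4.5 - 1/(20.286)) = 5.783 cm.
m_2 = -(5.783)/(20.286) = -0.2851.
The system's lateral magnification is m_1 m_2 = (-0.5714)(-0.2851) = 0.1629.

0.163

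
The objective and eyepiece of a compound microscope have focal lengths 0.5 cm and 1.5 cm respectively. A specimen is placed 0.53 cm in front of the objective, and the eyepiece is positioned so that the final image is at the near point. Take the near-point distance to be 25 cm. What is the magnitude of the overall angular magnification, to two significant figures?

Objective: 1/d_i = 1/f_obj - 1/d_o = 1/0.5 - 1/0.53 = 0.11321 cm^-1, so d_i = 8.833 cm.
m_obj = -d_i/d_o = -8.833/0.53 = -16.667.
Eyepiece angular magnification (image at near point): M_eye = 1 + D/f_e = 1 + 25/1.5 = 17.667.
Overall M = m_obj x M_eye = (-16.667)(17.667) = -294.44.
|M| = 294.44.

290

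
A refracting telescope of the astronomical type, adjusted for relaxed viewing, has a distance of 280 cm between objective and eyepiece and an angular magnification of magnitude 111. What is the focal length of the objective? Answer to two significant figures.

In normal adjustment the tube length equals f_obj + f_eye and |M| = f_obj/f_eye.
So f_obj = 111 f_eye and 111 f_eye + f_eye = 280 cm, giving f_eye = 280/112 = 2.500 cm and f_obj = 277.500 cm.

280 cm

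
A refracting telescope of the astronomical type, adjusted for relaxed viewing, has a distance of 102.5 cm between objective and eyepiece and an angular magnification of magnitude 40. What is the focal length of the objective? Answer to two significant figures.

100 cm

In normal adjustment the tube length equals f_obj + f_eye and |M| = f_obj/f_eye.
So f_obj = 40 f_eye and 40 f_eye + f_eye = 102.5 cm, giving f_eye = 102.5/41 = 2.500 cm and f_obj = 100.000 cm.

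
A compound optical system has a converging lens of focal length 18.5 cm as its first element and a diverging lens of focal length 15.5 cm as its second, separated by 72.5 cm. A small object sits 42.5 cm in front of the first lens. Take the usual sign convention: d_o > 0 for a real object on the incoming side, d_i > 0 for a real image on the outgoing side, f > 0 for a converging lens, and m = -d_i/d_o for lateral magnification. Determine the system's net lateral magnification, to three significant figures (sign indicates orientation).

-0.216

Lens 1: 1/d_i1 = 1/f_1 - 1/d_o1 = 1/18.5 - 1/42.5 = 0.03052 cm^-1, so d_i1 = 32.760 cm.
m_1 = -(32.760)/42.5 = -0.7708.
The intermediate image is 32.760 cm to the right of lens 1, so d_o2 = L - d_i1 = 72.5 - 32.760 = 39.740 cm.
Lens 2: 1/d_i2 = 1/f_2 - 1/d_o2 = 1/(-15.5) - 1/(39.740) = -0.08968 cm^-1, so d_i2 = -11.151 cm.
m_2 = -(-11.151)/(39.740) = 0.2806.
Total m = m_1 x m_2 = (-0.7708)(0.2806) = -0.2163.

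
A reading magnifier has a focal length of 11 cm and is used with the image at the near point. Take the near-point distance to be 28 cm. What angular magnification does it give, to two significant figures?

3.5

M = 1 + D/f = 1 + 28/11 = 3.545.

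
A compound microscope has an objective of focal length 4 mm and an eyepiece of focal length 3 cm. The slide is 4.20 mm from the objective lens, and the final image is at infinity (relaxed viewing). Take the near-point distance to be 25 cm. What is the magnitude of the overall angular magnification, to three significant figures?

Convert to cm: f_obj = 4 mm = 0.4 cm; d_o = 4.20 mm = 0.42 cm.
Objective: 1/d_i = 1/f_obj - 1/d_o = 1/0.4 - 1/0.42 = 0.11905 cm^-1, so d_i = 8.400 cm.
m_obj = -d_i/d_o = -8.400/0.42 = -20.000.
Eyepiece angular magnification (image at infinity): M_eye = D/f_e = 25/3 = 8.333.
Overall M = m_obj x M_eye = (-20.000)(8.333) = -166.67.
|M| = 166.67.

167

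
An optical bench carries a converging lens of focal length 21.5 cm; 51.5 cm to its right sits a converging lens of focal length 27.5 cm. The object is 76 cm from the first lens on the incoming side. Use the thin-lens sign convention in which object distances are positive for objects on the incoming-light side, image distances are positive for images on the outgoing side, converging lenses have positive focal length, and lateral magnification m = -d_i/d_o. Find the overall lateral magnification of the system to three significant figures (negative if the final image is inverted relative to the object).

-1.81

Lens 1: 1/d_i1 = 1/f_1 - 1/d_o1 = 1/21.5 - 1/76 = 0.03335 cm^-1, so d_i1 = 29.982 cm.
m_1 = -(29.982)/76 = -0.3945.
That image sits 21.518 cm in front of the second lens, so d_o2 = 21.518 cm.
Lens 2: 1/d_i2 = 1/f_2 - 1/d_o2 = 1/27.5 - 1/(21.518) = -0.01011 cm^-1, so d_i2 = -98.928 cm.
m_2 = -(-98.928)/(21.518) = 4.5974.
Total m = m_1 x m_2 = (-0.3945)(4.5974) = -1.8137.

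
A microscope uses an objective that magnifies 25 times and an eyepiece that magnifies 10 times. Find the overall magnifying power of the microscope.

The overall magnification of a compound microscope is the product of the objective and eyepiece magnifications:
M = M_obj x M_eye = 25 x 10 = 250.

250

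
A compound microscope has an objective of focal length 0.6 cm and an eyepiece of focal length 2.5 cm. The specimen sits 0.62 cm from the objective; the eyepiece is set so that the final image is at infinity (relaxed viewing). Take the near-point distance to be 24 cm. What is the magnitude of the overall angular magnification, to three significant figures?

288

Objective: 1/d_i = 1/f_obj - 1/d_o = 1/0.6 - 1/0.62 = 0.05376 cm^-1, so d_i = 18.600 cm.
m_obj = -d_i/d_o = -18.600/0.62 = -30.000.
Eyepiece angular magnification (image at infinity): M_eye = D/f_e = 24/2.5 = 9.600.
Overall M = m_obj x M_eye = (-30.000)(9.600) = -288.00.
|M| = 288.00.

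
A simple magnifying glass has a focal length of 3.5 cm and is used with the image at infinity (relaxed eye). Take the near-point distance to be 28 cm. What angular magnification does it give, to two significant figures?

M = D/f = 28/3.5 = 8.000.

8.0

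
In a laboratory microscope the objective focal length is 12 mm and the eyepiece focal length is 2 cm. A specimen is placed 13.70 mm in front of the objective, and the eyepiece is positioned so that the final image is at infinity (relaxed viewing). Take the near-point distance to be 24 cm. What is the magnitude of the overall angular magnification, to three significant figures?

Convert to cm: f_obj = 12 mm = 1.2 cm; d_o = 13.70 mm = 1.37 cm.
Objective: 1/d_i = 1/f_obj - 1/d_o = 1/1.2 - 1/1.37 = 0.10341 cm^-1, so d_i = 9.671 cm.
m_obj = -d_i/d_o = -9.671/1.37 = -7.059.
Eyepiece angular magnification (image at infinity): M_eye = D/f_e = 24/2 = 12.000.
Overall M = m_obj x M_eye = (-7.059)(12.000) = -84.71.
|M| = 84.71.

84.7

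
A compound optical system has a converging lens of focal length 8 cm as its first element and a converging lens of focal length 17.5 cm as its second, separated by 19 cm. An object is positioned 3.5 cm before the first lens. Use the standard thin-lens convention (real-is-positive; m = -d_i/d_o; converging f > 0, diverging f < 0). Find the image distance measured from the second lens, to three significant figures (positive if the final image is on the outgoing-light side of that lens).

Applying the thin-lens equation to the first lens, 1/8 = 1/3.5 + 1/d_i1, which gives d_i1 = -6.222 cm.
The intermediate image is virtual, 6.222 cm to the left of lens 1, so d_o2 = L - d_i1 = 19 - (-6.222) = 25.222 cm.
Applying the thin-lens equation again with f_2 = 17.5 cm and d_o2 = 25.222 cm gives d_i2 = 57.158 cm.

57.2 cm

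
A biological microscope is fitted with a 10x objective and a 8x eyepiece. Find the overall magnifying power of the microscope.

80

The overall magnification of a compound microscope is the product of the objective and eyepiece magnifications:
M = M_obj x M_eye = 10 x 8 = 80.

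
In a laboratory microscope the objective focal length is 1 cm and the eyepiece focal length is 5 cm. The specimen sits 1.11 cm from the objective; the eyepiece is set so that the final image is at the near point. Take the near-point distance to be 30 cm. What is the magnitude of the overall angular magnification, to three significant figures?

Objective: 1/d_i = 1/f_obj - 1/d_o = 1/1 - 1/1.11 = 0.09910 cm^-1, so d_i = 10.091 cm.
m_obj = -d_i/d_o = -10.091/1.11 = -9.091.
Eyepiece angular magnification (image at near point): M_eye = 1 + D/f_e = 1 + 30/5 = 7.000.
Overall M = m_obj x M_eye = (-9.091)(7.000) = -63.64.
|M| = 63.64.

63.6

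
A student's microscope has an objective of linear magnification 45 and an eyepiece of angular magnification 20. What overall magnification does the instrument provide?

900

The overall magnification of a compound microscope is the product of the objective and eyepiece magnifications:
M = M_obj x M_eye = 45 x 20 = 900.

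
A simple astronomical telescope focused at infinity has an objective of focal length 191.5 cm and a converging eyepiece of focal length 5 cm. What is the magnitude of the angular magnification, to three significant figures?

|M| = f_obj/|f_eye| = 191.5/5 = 38.300.

38.3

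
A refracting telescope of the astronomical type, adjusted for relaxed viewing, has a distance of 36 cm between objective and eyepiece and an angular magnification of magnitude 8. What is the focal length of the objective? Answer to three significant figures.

32.0 cm

In normal adjustment the tube length equals f_obj + f_eye and |M| = f_obj/f_eye.
So f_obj = 8 f_eye and 8 f_eye + f_eye = 36 cm, giving f_eye = 36/9 = 4.000 cm and f_obj = 32.000 cm.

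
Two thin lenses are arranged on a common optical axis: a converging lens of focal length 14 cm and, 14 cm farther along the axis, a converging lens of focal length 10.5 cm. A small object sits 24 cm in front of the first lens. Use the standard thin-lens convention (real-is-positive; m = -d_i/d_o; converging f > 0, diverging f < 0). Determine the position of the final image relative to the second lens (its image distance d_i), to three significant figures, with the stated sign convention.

6.84 cm

First lens: d_i1 = 1/(1/14 - 1/24) = 33.600 cm.
This image would form 33.600 cm past lens 1, i.e. 19.600 cm beyond lens 2, so it is a virtual object for lens 2: d_o2 = 14 - 33.600 = -19.600 cm.
Second lens: d_i2 = 1/(1/10.5 - 1/(-19.600)) = 6.837 cm.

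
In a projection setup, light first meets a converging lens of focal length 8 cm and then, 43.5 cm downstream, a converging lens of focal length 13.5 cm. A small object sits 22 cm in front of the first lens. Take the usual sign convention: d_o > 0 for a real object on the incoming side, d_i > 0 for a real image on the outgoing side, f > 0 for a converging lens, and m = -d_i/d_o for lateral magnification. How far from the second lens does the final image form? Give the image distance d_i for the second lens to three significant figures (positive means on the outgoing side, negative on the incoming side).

Lens 1: 1/d_i1 = 1/f_1 - 1/d_o1 = 1/8 - 1/22 = 0.07955 cm^-1, so d_i1 = 12.571 cm.
The intermediate image is 12.571 cm to the right of lens 1, so d_o2 = L - d_i1 = 43.5 - 12.571 = 30.929 cm.
Lens 2: 1/d_i2 = 1/f_2 - 1/d_o2 = 1/13.5 - 1/(30.929) = 0.04174 cm^-1, so d_i2 = 23.957 cm.

24.0 cm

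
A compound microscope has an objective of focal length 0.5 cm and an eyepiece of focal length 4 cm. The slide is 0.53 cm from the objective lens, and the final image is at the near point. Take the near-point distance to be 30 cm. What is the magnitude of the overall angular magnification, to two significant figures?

Objective: 1/d_i = 1/f_obj - 1/d_o = 1/0.5 - 1/0.53 = 0.11321 cm^-1, so d_i = 8.833 cm.
m_obj = -d_i/d_o = -8.833/0.53 = -16.667.
Eyepiece angular magnification (image at near point): M_eye = 1 + D/f_e = 1 + 30/4 = 8.500.
Overall M = m_obj x M_eye = (-16.667)(8.500) = -141.67.
|M| = 141.67.

140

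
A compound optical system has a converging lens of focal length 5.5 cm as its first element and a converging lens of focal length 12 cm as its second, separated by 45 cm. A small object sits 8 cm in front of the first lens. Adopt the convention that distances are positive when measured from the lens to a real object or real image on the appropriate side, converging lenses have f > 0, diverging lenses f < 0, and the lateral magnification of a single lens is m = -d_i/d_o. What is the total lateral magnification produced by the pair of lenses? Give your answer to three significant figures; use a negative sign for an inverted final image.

1.71

Lens 1: 1/d_i1 = 1/f_1 - 1/d_o1 = 1/5.5 - 1/8 = 0.05682 cm^-1, so d_i1 = 17.600 cm.
m_1 = -(17.600)/8 = -2.2000.
That image sits 27.400 cm in front of the second lens, so d_o2 = 27.400 cm.
Lens 2: 1/d_i2 = 1/f_2 - 1/d_o2 = 1/12 - 1/(27.400) = 0.04684 cm^-1, so d_i2 = 21.351 cm.
m_2 = -(21.351)/(27.400) = -0.7792.
Total m = m_1 x m_2 = (-2.2000)(-0.7792) = 1.7143.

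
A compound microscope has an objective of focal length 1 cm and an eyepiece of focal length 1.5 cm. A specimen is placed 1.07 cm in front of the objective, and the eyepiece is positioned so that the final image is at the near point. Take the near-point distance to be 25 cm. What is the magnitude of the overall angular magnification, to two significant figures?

Objective: 1/d_i = 1/f_obj - 1/d_o = 1/1 - 1/1.07 = 0.06542 cm^-1, so d_i = 15.286 cm.
m_obj = -d_i/d_o = -15.286/1.07 = -14.286.
Eyepiece angular magnification (image at near point): M_eye = 1 + D/f_e = 1 + 25/1.5 = 17.667.
Overall M = m_obj x M_eye = (-14.286)(17.667) = -252.38.
|M| = 252.38.

250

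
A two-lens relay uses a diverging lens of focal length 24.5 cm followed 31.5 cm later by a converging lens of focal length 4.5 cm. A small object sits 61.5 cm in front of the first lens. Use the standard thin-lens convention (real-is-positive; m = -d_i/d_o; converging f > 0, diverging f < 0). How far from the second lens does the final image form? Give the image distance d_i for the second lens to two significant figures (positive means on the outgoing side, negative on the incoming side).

Lens 1: 1/d_i1 = 1/f_1 - 1/d_o1 = 1/(-24.5) - 1/61.5 = -0.05708 cm^-1, so d_i1 = -17.520 cm.
The intermediate image is virtual, 17.520 cm to the left of lens 1, so d_o2 = L - d_i1 = 31.5 - (-17.520) = 49.020 cm.
Lens 2: 1/d_i2 = 1/f_2 - 1/d_o2 = 1/4.5 - 1/(49.020) = 0.20182 cm^-1, so d_i2 = 4.955 cm.

5.0 cm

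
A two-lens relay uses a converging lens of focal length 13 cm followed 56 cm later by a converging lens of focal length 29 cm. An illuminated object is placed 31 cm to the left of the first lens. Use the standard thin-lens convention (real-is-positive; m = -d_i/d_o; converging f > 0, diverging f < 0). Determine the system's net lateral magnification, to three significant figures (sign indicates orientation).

Lens 1: 1/d_i1 = 1/f_1 - 1/d_o1 = 1/13 - 1/31 = 0.04467 cm^-1, so d_i1 = 22.389 cm.
m_1 = -(22.389)/31 = -0.7222.
The intermediate image is 22.389 cm to the right of lens 1, so d_o2 = L - d_i1 = 56 - 22.389 = 33.611 cm.
Lens 2: 1/d_i2 = 1/f_2 - 1/d_o2 = 1/29 - 1/(33.611) = 0.00473 cm^-1, so d_i2 = 211.386 cm.
m_2 = -(211.386)/(33.611) = -6.2892.
Total m = m_1 x m_2 = (-0.7222)(-6.2892) = 4.5422.

4.54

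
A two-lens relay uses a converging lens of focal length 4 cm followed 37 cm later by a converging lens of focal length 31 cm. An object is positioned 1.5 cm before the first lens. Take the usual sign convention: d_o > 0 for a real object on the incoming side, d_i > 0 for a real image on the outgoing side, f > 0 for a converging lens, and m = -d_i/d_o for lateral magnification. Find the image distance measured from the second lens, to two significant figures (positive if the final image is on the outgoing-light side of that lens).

150 cm

Lens 1: 1/d_i1 = 1/f_1 - 1/d_o1 = 1/4 - 1/1.5 = -0.41667 cm^-1, so d_i1 = -2.400 cm.
With d_i1 < 0 the first image is virtual and lies on the object side; the object distance for lens 2 is d_o2 = 37 - (-2.400) = 39.400 cm.
Lens 2: 1/d_i2 = 1/f_2 - 1/d_o2 = 1/31 - 1/(39.400) = 0.00688 cm^-1, so d_i2 = 145.405 cm.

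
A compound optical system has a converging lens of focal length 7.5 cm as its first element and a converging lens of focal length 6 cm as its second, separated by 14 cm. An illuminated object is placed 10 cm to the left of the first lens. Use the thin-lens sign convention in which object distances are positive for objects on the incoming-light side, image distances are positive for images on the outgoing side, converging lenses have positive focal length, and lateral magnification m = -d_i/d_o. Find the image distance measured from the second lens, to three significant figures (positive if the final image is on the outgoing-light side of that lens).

4.36 cm

Applying the thin-lens equation to the first lens, 1/7.5 = 1/10 + 1/d_i1, which gives d_i1 = 30.000 cm.
Since 30.000 cm > 14 cm, the first image lies past the second lens and serves as a virtual object: d_o2 = L - d_i1 = -16.000 cm.
Applying the thin-lens equation again with f_2 = 6 cm and d_o2 = -16.000 cm gives d_i2 = 4.364 cm.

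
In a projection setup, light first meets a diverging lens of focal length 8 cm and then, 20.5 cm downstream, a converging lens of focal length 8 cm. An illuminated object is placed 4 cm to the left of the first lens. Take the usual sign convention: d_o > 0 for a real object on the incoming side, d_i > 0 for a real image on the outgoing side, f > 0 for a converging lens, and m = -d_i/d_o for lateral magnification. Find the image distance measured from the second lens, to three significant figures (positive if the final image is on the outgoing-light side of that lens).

Lens 1: 1/d_i1 = 1/f_1 - 1/d_o1 = 1/(-8) - 1/4 = -0.37500 cm^-1, so d_i1 = -2.667 cm.
With d_i1 < 0 the first image is virtual and lies on the object side; the object distance for lens 2 is d_o2 = 20.5 - (-2.667) = 23.167 cm.
Lens 2: 1/d_i2 = 1/f_2 - 1/d_o2 = 1/8 - 1/(23.167) = 0.08183 cm^-1, so d_i2 = 12.220 cm.

12.2 cm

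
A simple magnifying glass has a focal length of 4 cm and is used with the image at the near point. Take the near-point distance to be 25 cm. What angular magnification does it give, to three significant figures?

M = 1 + D/f = 1 + 25/4 = 7.250.

7.25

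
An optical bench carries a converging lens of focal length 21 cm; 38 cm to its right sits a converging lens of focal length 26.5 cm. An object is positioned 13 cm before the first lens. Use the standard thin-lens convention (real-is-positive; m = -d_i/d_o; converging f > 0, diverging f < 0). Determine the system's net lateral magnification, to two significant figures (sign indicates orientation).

-1.5

Lens 1: 1/d_i1 = 1/f_1 - 1/d_o1 = 1/21 - 1/13 = -0.02930 cm^-1, so d_i1 = -34.125 cm.
m_1 = -(-34.125)/13 = 2.6250.
With d_i1 < 0 the first image is virtual and lies on the object side; the object distance for lens 2 is d_o2 = 38 - (-34.125) = 72.125 cm.
Lens 2: 1/d_i2 = 1/f_2 - 1/d_o2 = 1/26.5 - 1/(72.125) = 0.02387 cm^-1, so d_i2 = 41.892 cm.
m_2 = -(41.892)/(72.125) = -0.5808.
Overall magnification: m = m_1 m_2 = -1.5247.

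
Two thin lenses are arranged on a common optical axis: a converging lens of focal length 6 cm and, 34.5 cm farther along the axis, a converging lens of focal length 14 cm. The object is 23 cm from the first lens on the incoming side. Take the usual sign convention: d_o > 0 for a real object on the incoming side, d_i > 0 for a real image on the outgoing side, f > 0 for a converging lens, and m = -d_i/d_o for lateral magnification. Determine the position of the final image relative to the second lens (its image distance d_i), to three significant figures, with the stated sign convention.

First lens: d_i1 = 1/(1/6 - 1/23) = 8.118 cm.
That image sits 26.382 cm in front of the second lens, so d_o2 = 26.382 cm.
Second lens: d_i2 = 1/(1/14 - 1/(26.382)) = 29.829 cm.

29.8 cm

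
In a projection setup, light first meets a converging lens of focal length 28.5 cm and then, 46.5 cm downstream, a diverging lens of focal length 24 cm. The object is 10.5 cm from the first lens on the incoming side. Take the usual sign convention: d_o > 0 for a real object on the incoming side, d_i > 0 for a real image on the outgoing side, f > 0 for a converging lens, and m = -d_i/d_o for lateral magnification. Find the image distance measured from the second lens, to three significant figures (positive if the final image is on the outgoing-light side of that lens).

Applying the thin-lens equation to the first lens, 1/28.5 = 1/10.5 + 1/d_i1, which gives d_i1 = -16.625 cm.
With d_i1 < 0 the first image is virtual and lies on the object side; the object distance for lens 2 is d_o2 = 46.5 - (-16.625) = 63.125 cm.
Applying the thin-lens equation again with f_2 = -24 cm and d_o2 = 63.125 cm gives d_i2 = -17.389 cm.

-17.4 cm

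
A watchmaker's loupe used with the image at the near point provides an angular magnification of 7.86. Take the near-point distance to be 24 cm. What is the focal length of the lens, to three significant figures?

3.50 cm

For the image at the near point, M = 1 + D/f.
f = D/(M - 1) = 24/(7.86 - 1) = 3.499 cm.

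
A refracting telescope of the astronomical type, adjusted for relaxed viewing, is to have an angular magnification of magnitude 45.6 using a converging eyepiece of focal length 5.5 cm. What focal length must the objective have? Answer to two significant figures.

250 cm

|M| = f_obj/|f_eye|, so f_obj = |M| x |f_eye| = 45.6 x 5.5 = 250.800 cm.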